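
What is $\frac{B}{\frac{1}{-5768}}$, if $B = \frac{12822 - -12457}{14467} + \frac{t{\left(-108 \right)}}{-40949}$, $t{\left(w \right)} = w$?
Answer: $- \frac{351750353528}{34847599} \approx -10094.0$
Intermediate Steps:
$B = \frac{60983071}{34847599}$ ($B = \frac{12822 - -12457}{14467} - \frac{108}{-40949} = \left(12822 + 12457\right) \frac{1}{14467} - - \frac{108}{40949} = 25279 \cdot \frac{1}{14467} + \frac{108}{40949} = \frac{1487}{851} + \frac{108}{40949} = \frac{60983071}{34847599} \approx 1.75$)
$\frac{B}{\frac{1}{-5768}} = \frac{60983071}{34847599 \frac{1}{-5768}} = \frac{60983071}{34847599 \left(- \frac{1}{5768}\right)} = \frac{60983071}{34847599} \left(-5768\right) = - \frac{351750353528}{34847599}$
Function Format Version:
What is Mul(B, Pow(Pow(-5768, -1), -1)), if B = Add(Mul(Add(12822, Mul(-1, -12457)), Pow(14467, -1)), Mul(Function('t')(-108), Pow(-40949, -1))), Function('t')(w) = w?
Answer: Rational(-351750353528, 34847599) ≈ -10094.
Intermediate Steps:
B = Rational(60983071, 34847599) (B = Add(Mul(Add(12822, Mul(-1, -12457)), Pow(14467, -1)), Mul(-108, Pow(-40949, -1))) = Add(Mul(Add(12822, 12457), Rational(1, 14467)), Mul(-108, Rational(-1, 40949))) = Add(Mul(25279, Rational(1, 14467)), Rational(108, 40949)) = Add(Rational(1487, 851), Rational(108, 40949)) = Rational(60983071, 34847599) ≈ 1.7500)
Mul(B, Pow(Pow(-5768, -1), -1)) = Mul(Rational(60983071, 34847599), Pow(Pow(-5768, -1), -1)) = Mul(Rational(60983071, 34847599), Pow(Rational(-1, 5768), -1)) = Mul(Rational(60983071, 34847599), -5768) = Rational(-351750353528, 34847599)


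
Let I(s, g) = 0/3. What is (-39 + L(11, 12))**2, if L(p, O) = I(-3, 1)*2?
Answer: 1521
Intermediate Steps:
I(s, g) = 0 (I(s, g) = 0*(1/3) = 0)
L(p, O) = 0 (L(p, O) = 0*2 = 0)
(-39 + L(11, 12))**2 = (-39 + 0)**2 = (-39)**2 = 1521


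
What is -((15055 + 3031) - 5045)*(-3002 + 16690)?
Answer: -178505208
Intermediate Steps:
-((15055 + 3031) - 5045)*(-3002 + 16690) = -(18086 - 5045)*13688 = -13041*13688 = -1*178505208 = -178505208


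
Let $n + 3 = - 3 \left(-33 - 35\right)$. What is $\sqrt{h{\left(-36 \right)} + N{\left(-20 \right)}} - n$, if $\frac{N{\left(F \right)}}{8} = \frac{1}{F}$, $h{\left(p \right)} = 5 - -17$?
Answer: $-201 + \frac{6 \sqrt{15}}{5} \approx -196.35$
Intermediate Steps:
$h{\left(p \right)} = 22$ ($h{\left(p \right)} = 5 + 17 = 22$)
$N{\left(F \right)} = \frac{8}{F}$
$n = 201$ ($n = -3 - 3 \left(-33 - 35\right) = -3 - -204 = -3 + 204 = 201$)
$\sqrt{h{\left(-36 \right)} + N{\left(-20 \right)}} - n = \sqrt{22 + \frac{8}{-20}} - 201 = \sqrt{22 + 8 \left(- \frac{1}{20}\right)} - 201 = \sqrt{22 - \frac{2}{5}} - 201 = \sqrt{\frac{108}{5}} - 201 = \frac{6 \sqrt{15}}{5} - 201 = -201 + \frac{6 \sqrt{15}}{5}$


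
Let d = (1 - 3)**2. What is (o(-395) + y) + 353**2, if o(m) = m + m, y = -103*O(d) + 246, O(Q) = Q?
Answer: 123653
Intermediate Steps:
d = 4 (d = (-2)**2 = 4)
y = -166 (y = -103*4 + 246 = -412 + 246 = -166)
o(m) = 2*m
(o(-395) + y) + 353**2 = (2*(-395) - 166) + 353**2 = (-790 - 166) + 124609 = -956 + 124609 = 123653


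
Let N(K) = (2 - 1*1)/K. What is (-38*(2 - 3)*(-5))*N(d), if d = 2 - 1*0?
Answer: -95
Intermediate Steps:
d = 2 (d = 2 + 0 = 2)
N(K) = 1/K (N(K) = (2 - 1)/K = 1/K)
(-38*(2 - 3)*(-5))*N(d) = -38*(2 - 3)*(-5)/2 = -(-38)*(-5)*(½) = -38*5*(½) = -190*½ = -95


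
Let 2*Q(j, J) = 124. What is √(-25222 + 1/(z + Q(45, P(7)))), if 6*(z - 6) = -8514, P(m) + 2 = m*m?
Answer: I*√46035220973/1351 ≈ 158.81*I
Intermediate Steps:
P(m) = -2 + m² (P(m) = -2 + m*m = -2 + m²)
Q(j, J) = 62 (Q(j, J) = (½)*124 = 62)
z = -1413 (z = 6 + (⅙)*(-8514) = 6 - 1419 = -1413)
√(-25222 + 1/(z + Q(45, P(7)))) = √(-25222 + 1/(-1413 + 62)) = √(-25222 + 1/(-1351)) = √(-25222 - 1/1351) = √(-34074923/1351) = I*√46035220973/1351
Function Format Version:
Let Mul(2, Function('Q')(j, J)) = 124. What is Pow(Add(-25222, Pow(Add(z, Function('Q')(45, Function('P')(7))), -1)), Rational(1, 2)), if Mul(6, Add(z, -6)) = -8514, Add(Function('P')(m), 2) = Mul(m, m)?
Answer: Mul(Rational(1, 1351), I, Pow(46035220973, Rational(1, 2))) ≈ Mul(158.81, I)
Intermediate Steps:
Function('P')(m) = Add(-2, Pow(m, 2)) (Function('P')(m) = Add(-2, Mul(m, m)) = Add(-2, Pow(m, 2)))
Function('Q')(j, J) = 62 (Function('Q')(j, J) = Mul(Rational(1, 2), 124) = 62)
z = -1413 (z = Add(6, Mul(Rational(1, 6), -8514)) = Add(6, -1419) = -1413)
Pow(Add(-25222, Pow(Add(z, Function('Q')(45, Function('P')(7))), -1)), Rational(1, 2)) = Pow(Add(-25222, Pow(Add(-1413, 62), -1)), Rational(1, 2)) = Pow(Add(-25222, Pow(-1351, -1)), Rational(1, 2)) = Pow(Add(-25222, Rational(-1, 1351)), Rational(1, 2)) = Pow(Rational(-34074923, 1351), Rational(1, 2)) = Mul(Rational(1, 1351), I, Pow(46035220973, Rational(1, 2)))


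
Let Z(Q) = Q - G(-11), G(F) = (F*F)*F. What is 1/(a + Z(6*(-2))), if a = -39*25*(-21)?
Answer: 1/21794 ≈ 4.5884e-5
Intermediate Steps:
G(F) = F³ (G(F) = F²*F = F³)
Z(Q) = 1331 + Q (Z(Q) = Q - 1*(-11)³ = Q - 1*(-1331) = Q + 1331 = 1331 + Q)
a = 20475 (a = -975*(-21) = 20475)
1/(a + Z(6*(-2))) = 1/(20475 + (1331 + 6*(-2))) = 1/(20475 + (1331 - 12)) = 1/(20475 + 1319) = 1/21794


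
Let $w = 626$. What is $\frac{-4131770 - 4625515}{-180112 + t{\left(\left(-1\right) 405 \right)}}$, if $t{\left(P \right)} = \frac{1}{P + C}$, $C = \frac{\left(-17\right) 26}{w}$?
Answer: $\frac{74136839534}{1524780183} \approx 48.621$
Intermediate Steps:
$C = - \frac{221}{313}$ ($C = \frac{\left(-17\right) 26}{626} = \left(-442\right) \frac{1}{626} = - \frac{221}{313} \approx -0.70607$)
$t{\left(P \right)} = \frac{1}{- \frac{221}{313} + P}$ ($t{\left(P \right)} = \frac{1}{P - \frac{221}{313}} = \frac{1}{- \frac{221}{313} + P}$)
$\frac{-4131770 - 4625515}{-180112 + t{\left(\left(-1\right) 405 \right)}} = \frac{-4131770 - 4625515}{-180112 + \frac{313}{-221 + 313 \left(\left(-1\right) 405\right)}} = - \frac{8757285}{-180112 + \frac{313}{-221 + 313 \left(-405\right)}} = - \frac{8757285}{-180112 + \frac{313}{-221 - 126765}} = - \frac{8757285}{-180112 + \frac{313}{-126986}} = - \frac{8757285}{-180112 + 313 \left(- \frac{1}{126986}\right)} = - \frac{8757285}{-180112 - \frac{313}{126986}} = - \frac{8757285}{- \frac{22871702745}{126986}} = \left(-8757285\right) \left(- \frac{126986}{22871702745}\right) = \frac{74136839534}{1524780183}$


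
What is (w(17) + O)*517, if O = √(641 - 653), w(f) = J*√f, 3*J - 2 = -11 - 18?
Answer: -4653*√17 + 1034*I*√3 ≈ -19185.0 + 1790.9*I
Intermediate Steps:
J = -9 (J = ⅔ + (-11 - 18)/3 = ⅔ + (⅓)*(-29) = ⅔ - 29/3 = -9)
w(f) = -9*√f
O = 2*I*√3 (O = √(-12) = 2*I*√3 ≈ 3.4641*I)
(w(17) + O)*517 = (-9*√17 + 2*I*√3)*517 = -4653*√17 + 1034*I*√3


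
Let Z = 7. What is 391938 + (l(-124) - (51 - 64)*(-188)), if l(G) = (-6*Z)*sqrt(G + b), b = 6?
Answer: 389494 - 42*I*sqrt(118) ≈ 3.8949e+5 - 456.24*I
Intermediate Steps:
l(G) = -42*sqrt(6 + G) (l(G) = (-6*7)*sqrt(G + 6) = -42*sqrt(6 + G))
391938 + (l(-124) - (51 - 64)*(-188)) = 391938 + (-42*sqrt(6 - 124) - (51 - 64)*(-188)) = 391938 + (-42*I*sqrt(118) - (-13)*(-188)) = 391938 + (-42*I*sqrt(118) - 1*2444) = 391938 + (-42*I*sqrt(118) - 2444) = 391938 + (-2444 - 42*I*sqrt(118)) = 389494 - 42*I*sqrt(118)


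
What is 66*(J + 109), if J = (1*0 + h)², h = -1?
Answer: 7260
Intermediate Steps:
J = 1 (J = (1*0 - 1)² = (0 - 1)² = (-1)² = 1)
66*(J + 109) = 66*(1 + 109) = 66*110 = 7260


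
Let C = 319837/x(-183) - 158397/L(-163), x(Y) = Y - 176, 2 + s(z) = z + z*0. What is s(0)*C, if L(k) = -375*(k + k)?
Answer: 13052312591/7314625 ≈ 1784.4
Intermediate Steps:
s(z) = -2 + z (s(z) = -2 + (z + z*0) = -2 + (z + 0) = -2 + z)
L(k) = -750*k
x(Y) = -176 + Y
C = -13052312591/14629250 (C = 319837/(-176 - 183) - 158397/((-750*(-163))) = 319837/(-359) - 158397/122250 = 319837*(-1/359) - 158397*1/122250 = -319837/359 - 52799/40750 = -13052312591/14629250 ≈ -892.21)
s(0)*C = (-2 + 0)*(-13052312591/14629250) = -2*(-13052312591/14629250) = 13052312591/7314625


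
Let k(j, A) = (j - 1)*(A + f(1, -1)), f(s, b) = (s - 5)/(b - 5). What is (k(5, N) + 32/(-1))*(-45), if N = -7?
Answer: 2580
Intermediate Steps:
f(s, b) = (-5 + s)/(-5 + b)
k(j, A) = (-1 + j)*(⅔ + A) (k(j, A) = (j - 1)*(A + (-5 + 1)/(-5 - 1)) = (-1 + j)*(A - 4/(-6)) = (-1 + j)*(A - ⅙*(-4)) = (-1 + j)*(A + ⅔) = (-1 + j)*(⅔ + A))
(k(5, N) + 32/(-1))*(-45) = ((-⅔ - 1*(-7) + (⅔)*5 - 7*5) + 32/(-1))*(-45) = ((-⅔ + 7 + 10/3 - 35) + 32*(-1))*(-45) = (-76/3 - 32)*(-45) = -172/3*(-45) = 2580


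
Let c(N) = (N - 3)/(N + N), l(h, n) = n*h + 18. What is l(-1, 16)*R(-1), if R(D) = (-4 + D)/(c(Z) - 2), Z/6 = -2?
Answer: 80/11 ≈ 7.2727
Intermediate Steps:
Z = -12 (Z = 6*(-2) = -12)
l(h, n) = 18 + h*n (l(h, n) = h*n + 18 = 18 + h*n)
c(N) = (-3 + N)/(2*N) (c(N) = (-3 + N)/((2*N)) = (-3 + N)*(1/(2*N)) = (-3 + N)/(2*N))
R(D) = 32/11 - 8*D/11 (R(D) = (-4 + D)/((½)*(-3 - 12)/(-12) - 2) = (-4 + D)/((½)*(-1/12)*(-15) - 2) = (-4 + D)/(5/8 - 2) = (-4 + D)/(-11/8) = (-4 + D)*(-8/11) = 32/11 - 8*D/11)
l(-1, 16)*R(-1) = (18 - 1*16)*(32/11 - 8/11*(-1)) = (18 - 16)*(32/11 + 8/11) = 2*(40/11) = 80/11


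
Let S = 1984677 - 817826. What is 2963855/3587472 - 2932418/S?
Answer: -1008798613813/598006470096 ≈ -1.6869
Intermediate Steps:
S = 1166851
2963855/3587472 - 2932418/S = 2963855/3587472 - 2932418/1166851 = -1008798613813/598006470096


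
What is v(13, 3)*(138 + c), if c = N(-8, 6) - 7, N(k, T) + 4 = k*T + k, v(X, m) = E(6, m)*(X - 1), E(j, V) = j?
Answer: 5112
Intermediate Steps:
v(X, m) = -6 + 6*X (v(X, m) = 6*(X - 1) = 6*(-1 + X) = -6 + 6*X)
N(k, T) = -4 + k + T*k (N(k, T) = -4 + (k*T + k) = -4 + (T*k + k) = -4 + (k + T*k) = -4 + k + T*k)
c = -67 (c = (-4 - 8 + 6*(-8)) - 7 = (-4 - 8 - 48) - 7 = -60 - 7 = -67)
v(13, 3)*(138 + c) = (-6 + 6*13)*(138 - 67) = (-6 + 78)*71 = 72*71 = 5112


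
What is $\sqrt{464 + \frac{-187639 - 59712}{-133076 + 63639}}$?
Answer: $\frac{\sqrt{2254349905003}}{69437} \approx 21.623$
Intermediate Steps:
$\sqrt{464 + \frac{-187639 - 59712}{-133076 + 63639}} = \sqrt{464 - \frac{247351}{-69437}} = \sqrt{464 - - \frac{247351}{69437}} = \sqrt{464 + \frac{247351}{69437}} = \sqrt{\frac{32466119}{69437}} = \frac{\sqrt{2254349905003}}{69437}$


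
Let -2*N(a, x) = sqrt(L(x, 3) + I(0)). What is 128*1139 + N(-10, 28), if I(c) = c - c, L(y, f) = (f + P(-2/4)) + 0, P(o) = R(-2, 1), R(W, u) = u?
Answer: 145791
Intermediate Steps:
P(o) = 1
L(y, f) = 1 + f (L(y, f) = (f + 1) + 0 = (1 + f) + 0 = 1 + f)
I(c) = 0
N(a, x) = -1 (N(a, x) = -sqrt((1 + 3) + 0)/2 = -sqrt(4 + 0)/2 = -sqrt(4)/2 = -1/2*2 = -1)
128*1139 + N(-10, 28) = 128*1139 - 1 = 145792 - 1 = 145791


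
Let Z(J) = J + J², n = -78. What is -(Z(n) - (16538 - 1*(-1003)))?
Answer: 11535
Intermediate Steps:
-(Z(n) - (16538 - 1*(-1003))) = -(-78*(1 - 78) - (16538 - 1*(-1003))) = -(-78*(-77) - (16538 + 1003)) = -(6006 - 1*17541) = -(6006 - 17541) = -1*(-11535) = 11535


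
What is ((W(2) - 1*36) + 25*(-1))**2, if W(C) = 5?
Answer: 3136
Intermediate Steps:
((W(2) - 1*36) + 25*(-1))**2 = ((5 - 1*36) + 25*(-1))**2 = ((5 - 36) - 25)**2 = (-31 - 25)**2 = (-56)**2 = 3136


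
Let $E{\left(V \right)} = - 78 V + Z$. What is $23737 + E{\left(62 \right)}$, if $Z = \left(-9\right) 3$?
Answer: $18874$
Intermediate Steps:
$Z = -27$
$E{\left(V \right)} = -27 - 78 V$ ($E{\left(V \right)} = - 78 V - 27 = -27 - 78 V$)
$23737 + E{\left(62 \right)} = 23737 - 4863 = 18874$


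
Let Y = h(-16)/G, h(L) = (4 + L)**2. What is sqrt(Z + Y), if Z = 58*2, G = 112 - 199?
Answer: 2*sqrt(24041)/29 ≈ 10.693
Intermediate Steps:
G = -87
Z = 116
Y = -48/29 (Y = (4 - 16)**2/(-87) = (-12)**2*(-1/87) = 144*(-1/87) = -48/29 ≈ -1.6552)
sqrt(Z + Y) = sqrt(116 - 48/29) = sqrt(3316/29) = 2*sqrt(24041)/29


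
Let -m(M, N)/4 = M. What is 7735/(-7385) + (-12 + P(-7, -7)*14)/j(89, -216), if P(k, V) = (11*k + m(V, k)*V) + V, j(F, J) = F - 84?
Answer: -830757/1055 ≈ -787.45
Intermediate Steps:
j(F, J) = -84 + F
m(M, N) = -4*M
P(k, V) = V - 4*V**2 + 11*k (P(k, V) = (11*k + (-4*V)*V) + V = (11*k - 4*V**2) + V = (-4*V**2 + 11*k) + V = V - 4*V**2 + 11*k)
7735/(-7385) + (-12 + P(-7, -7)*14)/j(89, -216) = 7735/(-7385) + (-12 + (-7 - 4*(-7)**2 + 11*(-7))*14)/(-84 + 89) = 7735*(-1/7385) + (-12 + (-7 - 4*49 - 77)*14)/5 = -221/211 + (-12 + (-7 - 196 - 77)*14)*(1/5) = -221/211 + (-12 - 280*14)*(1/5) = -221/211 + (-12 - 3920)*(1/5) = -221/211 - 3932*1/5 = -221/211 - 3932/5 = -830757/1055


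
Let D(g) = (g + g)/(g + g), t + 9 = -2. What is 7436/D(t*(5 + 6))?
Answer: 7436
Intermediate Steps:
t = -11 (t = -9 - 2 = -11)
D(g) = 1 (D(g) = (2*g)/((2*g)) = (2*g)*(1/(2*g)) = 1)
7436/D(t*(5 + 6)) = 7436/1 = 7436*1 = 7436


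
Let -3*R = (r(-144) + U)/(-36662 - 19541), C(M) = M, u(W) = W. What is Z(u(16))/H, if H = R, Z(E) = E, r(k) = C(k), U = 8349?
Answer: 899248/2735 ≈ 328.79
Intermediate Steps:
r(k) = k
R = 2735/56203 (R = -(-144 + 8349)/(3*(-36662 - 19541)) = -2735/(-56203) = -2735*(-1)/56203 = -⅓*(-8205/56203) = 2735/56203 ≈ 0.048663)
H = 2735/56203 ≈ 0.048663
Z(u(16))/H = 16/(2735/56203) = 16*(56203/2735) = 899248/2735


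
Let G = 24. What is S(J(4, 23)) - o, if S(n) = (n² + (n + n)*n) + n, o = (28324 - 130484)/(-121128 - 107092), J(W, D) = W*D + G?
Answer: 461957816/11411 ≈ 40484.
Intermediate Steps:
J(W, D) = 24 + D*W (J(W, D) = W*D + 24 = D*W + 24 = 24 + D*W)
o = 5108/11411 (o = -102160/(-228220) = -102160*(-1/228220) = 5108/11411 ≈ 0.44764)
S(n) = n + 3*n² (S(n) = (n² + (2*n)*n) + n = (n² + 2*n²) + n = 3*n² + n = n + 3*n²)
S(J(4, 23)) - o = (24 + 23*4)*(1 + 3*(24 + 23*4)) - 1*5108/11411 = (24 + 92)*(1 + 3*(24 + 92)) - 5108/11411 = 116*(1 + 3*116) - 5108/11411 = 116*(1 + 348) - 5108/11411 = 116*349 - 5108/11411 = 40484 - 5108/11411 = 461957816/11411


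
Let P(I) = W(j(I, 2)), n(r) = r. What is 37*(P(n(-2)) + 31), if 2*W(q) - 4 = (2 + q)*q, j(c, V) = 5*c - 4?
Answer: 4329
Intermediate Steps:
j(c, V) = -4 + 5*c
W(q) = 2 + q*(2 + q)/2 (W(q) = 2 + ((2 + q)*q)/2 = 2 + (q*(2 + q))/2 = 2 + q*(2 + q)/2)
P(I) = -2 + (-4 + 5*I)**2/2 + 5*I (P(I) = 2 + (-4 + 5*I) + (-4 + 5*I)**2/2 = -2 + (-4 + 5*I)**2/2 + 5*I)
37*(P(n(-2)) + 31) = 37*((6 - 15*(-2) + (25/2)*(-2)**2) + 31) = 37*((6 + 30 + (25/2)*4) + 31) = 37*((6 + 30 + 50) + 31) = 37*(86 + 31) = 37*117 = 4329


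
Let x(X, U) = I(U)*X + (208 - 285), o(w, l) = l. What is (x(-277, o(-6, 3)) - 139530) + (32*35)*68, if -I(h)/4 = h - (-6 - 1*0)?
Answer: -53475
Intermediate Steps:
I(h) = -24 - 4*h (I(h) = -4*(h - (-6 - 1*0)) = -4*(h - (-6 + 0)) = -4*(h - 1*(-6)) = -4*(h + 6) = -4*(6 + h) = -24 - 4*h)
x(X, U) = -77 + X*(-24 - 4*U) (x(X, U) = (-24 - 4*U)*X + (208 - 285) = X*(-24 - 4*U) - 77 = -77 + X*(-24 - 4*U))
(x(-277, o(-6, 3)) - 139530) + (32*35)*68 = ((-77 - 4*(-277)*(6 + 3)) - 139530) + (32*35)*68 = ((-77 - 4*(-277)*9) - 139530) + 1120*68 = ((-77 + 9972) - 139530) + 76160 = (9895 - 139530) + 76160 = -129635 + 76160 = -53475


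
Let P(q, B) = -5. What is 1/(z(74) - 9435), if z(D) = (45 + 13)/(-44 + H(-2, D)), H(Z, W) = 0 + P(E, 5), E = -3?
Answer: -49/462373 ≈ -0.00010598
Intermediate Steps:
H(Z, W) = -5 (H(Z, W) = 0 - 5 = -5)
z(D) = -58/49 (z(D) = (45 + 13)/(-44 - 5) = 58/(-49) = 58*(-1/49) = -58/49)
1/(z(74) - 9435) = 1/(-58/49 - 9435) = 1/(-462373/49) = -49/462373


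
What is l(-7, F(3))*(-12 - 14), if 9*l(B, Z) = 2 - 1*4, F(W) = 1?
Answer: 52/9 ≈ 5.7778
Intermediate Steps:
l(B, Z) = -2/9 (l(B, Z) = (2 - 1*4)/9 = (2 - 4)/9 = (⅑)*(-2) = -2/9)
l(-7, F(3))*(-12 - 14) = -2*(-12 - 14)/9 = -2/9*(-26) = 52/9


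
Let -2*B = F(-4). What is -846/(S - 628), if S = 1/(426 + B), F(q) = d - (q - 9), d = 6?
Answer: 117453/87187 ≈ 1.3471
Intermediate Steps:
F(q) = 15 - q (F(q) = 6 - (q - 9) = 6 - (-9 + q) = 6 + (9 - q) = 15 - q)
B = -19/2 (B = -(15 - 1*(-4))/2 = -(15 + 4)/2 = -½*19 = -19/2 ≈ -9.5000)
S = 2/833 (S = 1/(426 - 19/2) = 1/(833/2) = 2/833 ≈ 0.0024010)
-846/(S - 628) = -846/(2/833 - 628) = -846/(-523122/833) = -833/523122*(-846) = 117453/87187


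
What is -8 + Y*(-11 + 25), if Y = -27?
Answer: -386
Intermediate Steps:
-8 + Y*(-11 + 25) = -8 - 27*(-11 + 25) = -8 - 27*14 = -8 - 378 = -386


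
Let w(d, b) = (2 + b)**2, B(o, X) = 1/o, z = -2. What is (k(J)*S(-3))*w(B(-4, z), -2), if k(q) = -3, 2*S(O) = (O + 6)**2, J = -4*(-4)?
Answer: 0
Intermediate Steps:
J = 16
S(O) = (6 + O)**2/2 (S(O) = (O + 6)**2/2 = (6 + O)**2/2)
(k(J)*S(-3))*w(B(-4, z), -2) = (-3*(6 - 3)**2/2)*(2 - 2)**2 = -3*3**2/2*0**2 = -3*9/2*0 = -27/2*0 = 0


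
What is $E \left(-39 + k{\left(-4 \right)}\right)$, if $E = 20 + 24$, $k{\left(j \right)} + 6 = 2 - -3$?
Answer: $-1760$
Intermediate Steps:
$k{\left(j \right)} = -1$ ($k{\left(j \right)} = -6 + \left(2 - -3\right) = -6 + \left(2 + 3\right) = -6 + 5 = -1$)
$E = 44$
$E \left(-39 + k{\left(-4 \right)}\right) = 44 \left(-39 - 1\right) = 44 \left(-40\right) = -1760$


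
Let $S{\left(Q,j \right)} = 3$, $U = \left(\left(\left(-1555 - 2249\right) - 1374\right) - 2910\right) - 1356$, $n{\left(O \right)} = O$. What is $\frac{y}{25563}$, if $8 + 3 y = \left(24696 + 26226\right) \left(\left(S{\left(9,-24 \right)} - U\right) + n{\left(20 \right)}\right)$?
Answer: $\frac{482078566}{76689} \approx 6286.1$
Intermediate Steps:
$U = -9444$ ($U = \left(\left(-3804 - 1374\right) - 2910\right) - 1356 = \left(-5178 - 2910\right) - 1356 = -8088 - 1356 = -9444$)
$y = \frac{482078566}{3}$ ($y = - \frac{8}{3} + \frac{\left(24696 + 26226\right) \left(\left(3 - -9444\right) + 20\right)}{3} = - \frac{8}{3} + \frac{50922 \left(\left(3 + 9444\right) + 20\right)}{3} = - \frac{8}{3} + \frac{50922 \left(9447 + 20\right)}{3} = - \frac{8}{3} + \frac{50922 \cdot 9467}{3} = - \frac{8}{3} + \frac{1}{3} \cdot 482078574 = - \frac{8}{3} + 160692858 = \frac{482078566}{3} \approx 1.6069 \cdot 10^{8}$)
$\frac{y}{25563} = \frac{482078566}{3 \cdot 25563} = \frac{482078566}{3} \cdot \frac{1}{25563} = \frac{482078566}{76689}$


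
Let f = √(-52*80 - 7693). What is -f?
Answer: -3*I*√1317 ≈ -108.87*I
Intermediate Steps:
f = 3*I*√1317 (f = √(-4160 - 7693) = √(-11853) = 3*I*√1317 ≈ 108.87*I)
-f = -3*I*√1317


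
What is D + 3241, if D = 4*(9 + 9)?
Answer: 3313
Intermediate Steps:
D = 72 (D = 4*18 = 72)
D + 3241 = 72 + 3241 = 3313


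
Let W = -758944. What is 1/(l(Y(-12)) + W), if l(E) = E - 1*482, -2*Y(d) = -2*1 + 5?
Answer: -2/1518855 ≈ -1.3168e-6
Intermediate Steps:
Y(d) = -3/2 (Y(d) = -(-2*1 + 5)/2 = -(-2 + 5)/2 = -1/2*3 = -3/2)
l(E) = -482 + E (l(E) = E - 482 = -482 + E)
1/(l(Y(-12)) + W) = 1/((-482 - 3/2) - 758944) = 1/(-967/2 - 758944) = 1/(-1518855/2) = -2/1518855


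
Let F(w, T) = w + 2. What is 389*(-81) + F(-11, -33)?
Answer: -31518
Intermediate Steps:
F(w, T) = 2 + w
389*(-81) + F(-11, -33) = 389*(-81) + (2 - 11) = -31509 - 9 = -31518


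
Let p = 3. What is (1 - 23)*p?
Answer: -66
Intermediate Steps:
(1 - 23)*p = (1 - 23)*3 = -22*3 = -66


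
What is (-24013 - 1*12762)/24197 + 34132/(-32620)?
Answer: -72339018/28189505 ≈ -2.5662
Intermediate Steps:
(-24013 - 1*12762)/24197 + 34132/(-32620) = (-24013 - 12762)*(1/24197) + 34132*(-1/32620) = -36775*1/24197 - 1219/1165 = -36775/24197 - 1219/1165 = -72339018/28189505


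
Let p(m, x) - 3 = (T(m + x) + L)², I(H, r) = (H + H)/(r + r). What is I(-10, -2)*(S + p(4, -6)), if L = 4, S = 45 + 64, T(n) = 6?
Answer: 1060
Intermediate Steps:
I(H, r) = H/r (I(H, r) = (2*H)/((2*r)) = (2*H)*(1/(2*r)) = H/r)
S = 109
p(m, x) = 103 (p(m, x) = 3 + (6 + 4)² = 3 + 10² = 3 + 100 = 103)
I(-10, -2)*(S + p(4, -6)) = (-10/(-2))*(109 + 103) = -10*(-½)*212 = 5*212 = 1060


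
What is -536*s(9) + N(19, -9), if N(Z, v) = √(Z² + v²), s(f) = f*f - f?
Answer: -38592 + √442 ≈ -38571.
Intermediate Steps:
s(f) = f² - f
-536*s(9) + N(19, -9) = -4824*(-1 + 9) + √(19² + (-9)²) = -4824*8 + √(361 + 81) = -536*72 + √442 = -38592 + √442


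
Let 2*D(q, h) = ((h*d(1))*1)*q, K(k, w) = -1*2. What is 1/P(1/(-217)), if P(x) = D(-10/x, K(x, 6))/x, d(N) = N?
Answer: 1/470890 ≈ 2.1236e-6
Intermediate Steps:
K(k, w) = -2
D(q, h) = h*q/2 (D(q, h) = (((h*1)*1)*q)/2 = ((h*1)*q)/2 = (h*q)/2 = h*q/2)
P(x) = 10/x² (P(x) = ((½)*(-2)*(-10/x))/x = (10/x)/x = 10/x²)
1/P(1/(-217)) = 1/(10/(1/(-217))²) = 1/(10/(-1/217)²) = 1/(10*47089) = 1/470890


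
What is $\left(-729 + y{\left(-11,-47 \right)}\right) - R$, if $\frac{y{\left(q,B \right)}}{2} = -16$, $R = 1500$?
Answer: $-2261$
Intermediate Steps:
$y{\left(q,B \right)} = -32$ ($y{\left(q,B \right)} = 2 \left(-16\right) = -32$)
$\left(-729 + y{\left(-11,-47 \right)}\right) - R = \left(-729 - 32\right) - 1500 = -761 - 1500 = -2261$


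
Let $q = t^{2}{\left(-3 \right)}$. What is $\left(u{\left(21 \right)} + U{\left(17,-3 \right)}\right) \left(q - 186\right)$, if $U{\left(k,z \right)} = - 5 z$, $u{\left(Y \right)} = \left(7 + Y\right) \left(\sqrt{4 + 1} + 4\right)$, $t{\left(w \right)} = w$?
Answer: $-22479 - 4956 \sqrt{5} \approx -33561.0$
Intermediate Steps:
$u{\left(Y \right)} = \left(4 + \sqrt{5}\right) \left(7 + Y\right)$ ($u{\left(Y \right)} = \left(7 + Y\right) \left(\sqrt{5} + 4\right) = \left(7 + Y\right) \left(4 + \sqrt{5}\right) = \left(4 + \sqrt{5}\right) \left(7 + Y\right)$)
$q = 9$ ($q = \left(-3\right)^{2} = 9$)
$\left(u{\left(21 \right)} + U{\left(17,-3 \right)}\right) \left(q - 186\right) = \left(\left(28 + 4 \cdot 21 + 7 \sqrt{5} + 21 \sqrt{5}\right) - -15\right) \left(9 - 186\right) = \left(\left(28 + 84 + 7 \sqrt{5} + 21 \sqrt{5}\right) + 15\right) \left(-177\right) = \left(\left(112 + 28 \sqrt{5}\right) + 15\right) \left(-177\right) = \left(127 + 28 \sqrt{5}\right) \left(-177\right) = -22479 - 4956 \sqrt{5}$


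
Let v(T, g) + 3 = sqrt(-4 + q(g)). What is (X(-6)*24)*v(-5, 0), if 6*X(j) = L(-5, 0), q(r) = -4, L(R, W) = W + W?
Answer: 0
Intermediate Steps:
L(R, W) = 2*W
X(j) = 0 (X(j) = (2*0)/6 = (1/6)*0 = 0)
v(T, g) = -3 + 2*I*sqrt(2) (v(T, g) = -3 + sqrt(-4 - 4) = -3 + sqrt(-8) = -3 + 2*I*sqrt(2))
(X(-6)*24)*v(-5, 0) = (0*24)*(-3 + 2*I*sqrt(2)) = 0*(-3 + 2*I*sqrt(2)) = 0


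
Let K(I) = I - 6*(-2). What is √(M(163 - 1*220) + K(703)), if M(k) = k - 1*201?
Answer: √457 ≈ 21.378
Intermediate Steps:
M(k) = -201 + k (M(k) = k - 201 = -201 + k)
K(I) = 12 + I (K(I) = I + 12 = 12 + I)
√(M(163 - 1*220) + K(703)) = √((-201 + (163 - 1*220)) + (12 + 703)) = √((-201 + (163 - 220)) + 715) = √((-201 - 57) + 715) = √(-258 + 715) = √457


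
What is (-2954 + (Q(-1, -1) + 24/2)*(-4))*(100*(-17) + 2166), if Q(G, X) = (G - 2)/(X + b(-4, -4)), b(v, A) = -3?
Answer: -1400330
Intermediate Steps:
Q(G, X) = (-2 + G)/(-3 + X) (Q(G, X) = (G - 2)/(X - 3) = (-2 + G)/(-3 + X))
(-2954 + (Q(-1, -1) + 24/2)*(-4))*(100*(-17) + 2166) = (-2954 + ((-2 - 1)/(-3 - 1) + 24/2)*(-4))*(100*(-17) + 2166) = (-2954 + (-3/(-4) + 24*(½))*(-4))*(-1700 + 2166) = (-2954 + (-¼*(-3) + 12)*(-4))*466 = (-2954 + (¾ + 12)*(-4))*466 = (-2954 + (51/4)*(-4))*466 = (-2954 - 51)*466 = -3005*466 = -1400330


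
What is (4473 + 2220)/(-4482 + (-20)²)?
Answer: -6693/4082 ≈ -1.6396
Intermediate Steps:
(4473 + 2220)/(-4482 + (-20)²) = 6693/(-4482 + 400) = 6693/(-4082) = 6693*(-1/4082) = -6693/4082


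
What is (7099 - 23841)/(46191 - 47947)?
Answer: 8371/878 ≈ 9.5342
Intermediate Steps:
(7099 - 23841)/(46191 - 47947) = -16742/(-1756) = -16742*(-1/1756) = 8371/878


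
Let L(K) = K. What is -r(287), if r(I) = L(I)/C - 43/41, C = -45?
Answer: 13702/1845 ≈ 7.4266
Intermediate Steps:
r(I) = -43/41 - I/45 (r(I) = I/(-45) - 43/41 = I*(-1/45) - 43*1/41 = -I/45 - 43/41 = -43/41 - I/45)
-r(287) = -(-43/41 - 1/45*287) = -(-43/41 - 287/45) = -1*(-13702/1845) = 13702/1845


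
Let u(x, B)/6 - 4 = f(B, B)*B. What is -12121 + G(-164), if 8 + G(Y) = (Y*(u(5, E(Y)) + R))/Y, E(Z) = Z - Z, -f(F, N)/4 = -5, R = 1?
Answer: -12104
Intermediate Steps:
f(F, N) = 20 (f(F, N) = -4*(-5) = 20)
E(Z) = 0
u(x, B) = 24 + 120*B (u(x, B) = 24 + 6*(20*B) = 24 + 120*B)
G(Y) = 17 (G(Y) = -8 + (Y*((24 + 120*0) + 1))/Y = -8 + (Y*((24 + 0) + 1))/Y = -8 + (Y*(24 + 1))/Y = -8 + (Y*25)/Y = -8 + (25*Y)/Y = -8 + 25 = 17)
-12121 + G(-164) = -12121 + 17 = -12104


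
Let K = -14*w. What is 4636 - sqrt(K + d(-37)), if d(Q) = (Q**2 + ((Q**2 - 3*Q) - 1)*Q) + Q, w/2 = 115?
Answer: 4636 - I*sqrt(56611) ≈ 4636.0 - 237.93*I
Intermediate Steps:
w = 230 (w = 2*115 = 230)
d(Q) = Q + Q**2 + Q*(-1 + Q**2 - 3*Q) (d(Q) = (Q**2 + (-1 + Q**2 - 3*Q)*Q) + Q = (Q**2 + Q*(-1 + Q**2 - 3*Q)) + Q = Q + Q**2 + Q*(-1 + Q**2 - 3*Q))
K = -3220 (K = -14*230 = -3220)
4636 - sqrt(K + d(-37)) = 4636 - sqrt(-3220 + (-37)**2*(-2 - 37)) = 4636 - sqrt(-3220 + 1369*(-39)) = 4636 - sqrt(-3220 - 53391) = 4636 - sqrt(-56611) = 4636 - I*sqrt(56611)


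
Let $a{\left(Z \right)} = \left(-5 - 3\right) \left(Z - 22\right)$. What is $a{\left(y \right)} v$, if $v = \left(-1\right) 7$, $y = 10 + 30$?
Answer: $1008$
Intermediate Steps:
$y = 40$
$a{\left(Z \right)} = 176 - 8 Z$ ($a{\left(Z \right)} = - 8 \left(-22 + Z\right) = 176 - 8 Z$)
$v = -7$
$a{\left(y \right)} v = \left(176 - 320\right) \left(-7\right) = \left(-144\right) \left(-7\right) = 1008$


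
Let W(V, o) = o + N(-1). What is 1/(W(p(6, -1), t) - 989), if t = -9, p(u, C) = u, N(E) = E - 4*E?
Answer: -1/995 ≈ -0.0010050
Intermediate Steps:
N(E) = -3*E
W(V, o) = 3 + o (W(V, o) = o - 3*(-1) = o + 3 = 3 + o)
1/(W(p(6, -1), t) - 989) = 1/((3 - 9) - 989) = 1/(-6 - 989) = 1/(-995) = -1/995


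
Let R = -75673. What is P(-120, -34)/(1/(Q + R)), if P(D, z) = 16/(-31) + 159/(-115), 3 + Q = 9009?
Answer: 451268923/3565 ≈ 1.2658e+5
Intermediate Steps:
Q = 9006 (Q = -3 + 9009 = 9006)
P(D, z) = -6769/3565 (P(D, z) = 16*(-1/31) + 159*(-1/115) = -16/31 - 159/115 = -6769/3565)
P(-120, -34)/(1/(Q + R)) = -6769/(3565*(1/(9006 - 75673))) = -6769/(3565*(1/(-66667))) = -6769/(3565*(-1/66667)) = -6769/3565*(-66667) = 451268923/3565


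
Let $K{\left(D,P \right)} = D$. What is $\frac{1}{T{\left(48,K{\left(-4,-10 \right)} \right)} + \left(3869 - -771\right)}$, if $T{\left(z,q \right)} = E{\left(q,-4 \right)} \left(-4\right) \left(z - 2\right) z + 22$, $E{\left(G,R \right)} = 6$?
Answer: $- \frac{1}{48330} \approx -2.0691 \cdot 10^{-5}$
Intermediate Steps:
$T{\left(z,q \right)} = 22 + z \left(48 - 24 z\right)$ ($T{\left(z,q \right)} = 6 \left(-4\right) \left(z - 2\right) z + 22 = - 24 \left(-2 + z\right) z + 22 = \left(48 - 24 z\right) z + 22 = z \left(48 - 24 z\right) + 22 = 22 + z \left(48 - 24 z\right)$)
$\frac{1}{T{\left(48,K{\left(-4,-10 \right)} \right)} + \left(3869 - -771\right)} = \frac{1}{\left(22 - 24 \cdot 48^{2} + 48 \cdot 48\right) + \left(3869 - -771\right)} = \frac{1}{\left(22 - 55296 + 2304\right) + \left(3869 + 771\right)} = \frac{1}{\left(22 - 55296 + 2304\right) + 4640} = \frac{1}{-52970 + 4640} = \frac{1}{-48330} = - \frac{1}{48330}$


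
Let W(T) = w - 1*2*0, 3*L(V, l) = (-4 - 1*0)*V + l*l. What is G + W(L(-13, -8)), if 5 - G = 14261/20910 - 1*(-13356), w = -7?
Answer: -279330041/20910 ≈ -13359.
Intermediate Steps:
L(V, l) = -4*V/3 + l²/3 (L(V, l) = ((-4 - 1*0)*V + l*l)/3 = ((-4 + 0)*V + l²)/3 = (-4*V + l²)/3 = (l² - 4*V)/3 = -4*V/3 + l²/3)
G = -279183671/20910 (G = 5 - (14261/20910 - 1*(-13356)) = 5 - (14261*(1/20910) + 13356) = 5 - (14261/20910 + 13356) = 5 - 1*279288221/20910 = 5 - 279288221/20910 = -279183671/20910 ≈ -13352.)
W(T) = -7 (W(T) = -7 - 1*2*0 = -7 - 2*0 = -7 + 0 = -7)
G + W(L(-13, -8)) = -279183671/20910 - 7 = -279330041/20910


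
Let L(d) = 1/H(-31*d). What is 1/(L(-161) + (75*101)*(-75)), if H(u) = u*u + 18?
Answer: -24910099/14152049994374 ≈ -1.7602e-6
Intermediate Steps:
H(u) = 18 + u² (H(u) = u² + 18 = 18 + u²)
L(d) = 1/(18 + 961*d²) (L(d) = 1/(18 + (-31*d)²) = 1/(18 + 961*d²))
1/(L(-161) + (75*101)*(-75)) = 1/(1/(18 + 961*(-161)²) + (75*101)*(-75)) = 1/(1/(18 + 961*25921) + 7575*(-75)) = 1/(1/(18 + 24910081) - 568125) = 1/(1/24910099 - 568125) = 1/(-14152049994374/24910099) = -24910099/14152049994374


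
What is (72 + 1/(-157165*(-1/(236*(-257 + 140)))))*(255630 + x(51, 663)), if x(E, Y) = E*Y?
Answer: 3267310154724/157165 ≈ 2.0789e+7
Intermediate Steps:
(72 + 1/(-157165*(-1/(236*(-257 + 140)))))*(255630 + x(51, 663)) = (72 + 1/(-157165*(-1/(236*(-257 + 140)))))*(255630 + 51*663) = (72 + 1/(-157165/((-117*(-236)))))*(255630 + 33813) = (72 + 1/(-157165/27612))*289443 = (72 - 27612/157165)*289443 = (11288268/157165)*289443 = 3267310154724/157165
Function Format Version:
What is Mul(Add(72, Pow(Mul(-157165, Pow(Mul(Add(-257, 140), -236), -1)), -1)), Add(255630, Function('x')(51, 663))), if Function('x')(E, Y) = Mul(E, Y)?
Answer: Rational(3267310154724, 157165) ≈ 2.0789e+7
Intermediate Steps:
Mul(Add(72, Pow(Mul(-157165, Pow(Mul(Add(-257, 140), -236), -1)), -1)), Add(255630, Function('x')(51, 663))) = Mul(Add(72, Pow(Mul(-157165, Pow(Mul(Add(-257, 140), -236), -1)), -1)), Add(255630, Mul(51, 663))) = Mul(Add(72, Pow(Mul(-157165, Pow(Mul(-117, -236), -1)), -1)), Add(255630, 33813)) = Mul(Add(72, Pow(Mul(-157165, Pow(27612, -1)), -1)), 289443) = Mul(Add(72, Pow(Mul(-157165, Rational(1, 27612)), -1)), 289443) = Mul(Add(72, Pow(Rational(-157165, 27612), -1)), 289443) = Mul(Add(72, Rational(-27612, 157165)), 289443) = Mul(Rational(11288268, 157165), 289443) = Rational(3267310154724, 157165)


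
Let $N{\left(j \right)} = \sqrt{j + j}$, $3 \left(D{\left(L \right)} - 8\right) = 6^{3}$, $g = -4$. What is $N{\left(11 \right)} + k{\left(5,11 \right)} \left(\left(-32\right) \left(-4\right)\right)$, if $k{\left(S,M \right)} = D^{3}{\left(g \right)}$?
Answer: $65536000 + \sqrt{22} \approx 6.5536 \cdot 10^{7}$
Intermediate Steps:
$D{\left(L \right)} = 80$ ($D{\left(L \right)} = 8 + \frac{6^{3}}{3} = 8 + \frac{1}{3} \cdot 216 = 8 + 72 = 80$)
$N{\left(j \right)} = \sqrt{2} \sqrt{j}$ ($N{\left(j \right)} = \sqrt{2 j} = \sqrt{2} \sqrt{j}$)
$k{\left(S,M \right)} = 512000$ ($k{\left(S,M \right)} = 80^{3} = 512000$)
$N{\left(11 \right)} + k{\left(5,11 \right)} \left(\left(-32\right) \left(-4\right)\right) = \sqrt{2} \sqrt{11} + 512000 \left(\left(-32\right) \left(-4\right)\right) = \sqrt{22} + 512000 \cdot 128 = \sqrt{22} + 65536000 = 65536000 + \sqrt{22}$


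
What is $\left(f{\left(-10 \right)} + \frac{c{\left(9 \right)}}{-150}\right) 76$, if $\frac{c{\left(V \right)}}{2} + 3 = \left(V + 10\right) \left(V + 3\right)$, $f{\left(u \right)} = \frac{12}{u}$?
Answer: $- \frac{1596}{5} \approx -319.2$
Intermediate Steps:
$c{\left(V \right)} = -6 + 2 \left(3 + V\right) \left(10 + V\right)$ ($c{\left(V \right)} = -6 + 2 \left(V + 10\right) \left(V + 3\right) = -6 + 2 \left(10 + V\right) \left(3 + V\right) = -6 + 2 \left(3 + V\right) \left(10 + V\right)$)
$\left(f{\left(-10 \right)} + \frac{c{\left(9 \right)}}{-150}\right) 76 = \left(\frac{12}{-10} + \frac{54 + 2 \cdot 9^{2} + 26 \cdot 9}{-150}\right) 76 = \left(12 \left(- \frac{1}{10}\right) + \left(54 + 2 \cdot 81 + 234\right) \left(- \frac{1}{150}\right)\right) 76 = \left(- \frac{6}{5} + \left(54 + 162 + 234\right) \left(- \frac{1}{150}\right)\right) 76 = \left(- \frac{6}{5} + 450 \left(- \frac{1}{150}\right)\right) 76 = \left(- \frac{6}{5} - 3\right) 76 = \left(- \frac{21}{5}\right) 76 = - \frac{1596}{5}$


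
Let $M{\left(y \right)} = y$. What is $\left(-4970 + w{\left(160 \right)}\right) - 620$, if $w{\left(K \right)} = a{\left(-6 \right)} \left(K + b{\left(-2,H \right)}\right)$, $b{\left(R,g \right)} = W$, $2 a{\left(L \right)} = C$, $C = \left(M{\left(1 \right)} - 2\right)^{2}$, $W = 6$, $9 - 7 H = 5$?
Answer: $-5507$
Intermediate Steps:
$H = \frac{4}{7}$ ($H = \frac{9}{7} - \frac{5}{7} = \frac{4}{7} \approx 0.57143$)
$C = 1$ ($C = \left(1 - 2\right)^{2} = \left(-1\right)^{2} = 1$)
$a{\left(L \right)} = \frac{1}{2}$ ($a{\left(L \right)} = \frac{1}{2} \cdot 1 = \frac{1}{2}$)
$b{\left(R,g \right)} = 6$
$w{\left(K \right)} = 3 + \frac{K}{2}$ ($w{\left(K \right)} = \frac{K + 6}{2} = \frac{6 + K}{2} = 3 + \frac{K}{2}$)
$\left(-4970 + w{\left(160 \right)}\right) - 620 = \left(-4970 + \left(3 + \frac{1}{2} \cdot 160\right)\right) - 620 = \left(-4970 + \left(3 + 80\right)\right) - 620 = \left(-4970 + 83\right) - 620 = -4887 - 620 = -5507$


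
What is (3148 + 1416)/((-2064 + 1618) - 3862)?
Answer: -1141/1077 ≈ -1.0594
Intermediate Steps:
(3148 + 1416)/((-2064 + 1618) - 3862) = 4564/(-446 - 3862) = 4564/(-4308) = 4564*(-1/4308) = -1141/1077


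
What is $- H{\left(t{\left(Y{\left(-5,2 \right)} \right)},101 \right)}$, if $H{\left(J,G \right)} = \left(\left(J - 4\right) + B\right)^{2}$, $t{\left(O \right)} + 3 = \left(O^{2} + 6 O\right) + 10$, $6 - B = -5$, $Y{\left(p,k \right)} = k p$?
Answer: $-2916$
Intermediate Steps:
$B = 11$ ($B = 6 - -5 = 6 + 5 = 11$)
$t{\left(O \right)} = 7 + O^{2} + 6 O$ ($t{\left(O \right)} = -3 + \left(\left(O^{2} + 6 O\right) + 10\right) = -3 + \left(10 + O^{2} + 6 O\right) = 7 + O^{2} + 6 O$)
$H{\left(J,G \right)} = \left(7 + J\right)^{2}$ ($H{\left(J,G \right)} = \left(\left(J - 4\right) + 11\right)^{2} = \left(\left(-4 + J\right) + 11\right)^{2} = \left(7 + J\right)^{2}$)
$- H{\left(t{\left(Y{\left(-5,2 \right)} \right)},101 \right)} = - \left(7 + \left(7 + \left(2 \left(-5\right)\right)^{2} + 6 \cdot 2 \left(-5\right)\right)\right)^{2} = - \left(7 + \left(7 + \left(-10\right)^{2} + 6 \left(-10\right)\right)\right)^{2} = - \left(7 + \left(7 + 100 - 60\right)\right)^{2} = - \left(7 + 47\right)^{2} = - 54^{2} = \left(-1\right) 2916 = -2916$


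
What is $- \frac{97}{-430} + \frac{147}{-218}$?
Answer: $- \frac{10516}{23435} \approx -0.44873$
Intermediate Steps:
$- \frac{97}{-430} + \frac{147}{-218} = \left(-97\right) \left(- \frac{1}{430}\right) + 147 \left(- \frac{1}{218}\right) = \frac{97}{430} - \frac{147}{218} = - \frac{10516}{23435}$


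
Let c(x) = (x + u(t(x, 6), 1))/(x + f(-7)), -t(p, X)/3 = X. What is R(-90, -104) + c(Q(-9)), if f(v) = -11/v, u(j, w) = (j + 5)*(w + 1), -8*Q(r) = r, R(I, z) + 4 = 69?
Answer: 8422/151 ≈ 55.775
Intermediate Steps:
R(I, z) = 65 (R(I, z) = -4 + 69 = 65)
Q(r) = -r/8
t(p, X) = -3*X
u(j, w) = (1 + w)*(5 + j) (u(j, w) = (5 + j)*(1 + w) = (1 + w)*(5 + j))
c(x) = (-26 + x)/(11/7 + x) (c(x) = (x + (5 - 3*6 + 5*1 - 3*6*1))/(x - 11/(-7)) = (x + (5 - 18 + 5 - 18*1))/(x - 11*(-⅐)) = (x + (5 - 18 + 5 - 18))/(x + 11/7) = (x - 26)/(11/7 + x) = (-26 + x)/(11/7 + x))
R(-90, -104) + c(Q(-9)) = 65 + 7*(-26 - ⅛*(-9))/(11 + 7*(-⅛*(-9))) = 65 + 7*(-26 + 9/8)/(11 + 7*(9/8)) = 65 + 7*(-199/8)/(11 + 63/8) = 65 + 7*(-199/8)/(151/8) = 65 + 7*(8/151)*(-199/8) = 65 - 1393/151 = 8422/151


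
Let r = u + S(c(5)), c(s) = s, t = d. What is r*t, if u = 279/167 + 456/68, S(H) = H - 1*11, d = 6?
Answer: 40482/2839 ≈ 14.259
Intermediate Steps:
t = 6
S(H) = -11 + H (S(H) = H - 11 = -11 + H)
u = 23781/2839 (u = 279*(1/167) + 456*(1/68) = 279/167 + 114/17 = 23781/2839 ≈ 8.3765)
r = 6747/2839 (r = 23781/2839 + (-11 + 5) = 23781/2839 - 6 = 6747/2839 ≈ 2.3765)
r*t = (6747/2839)*6 = 40482/2839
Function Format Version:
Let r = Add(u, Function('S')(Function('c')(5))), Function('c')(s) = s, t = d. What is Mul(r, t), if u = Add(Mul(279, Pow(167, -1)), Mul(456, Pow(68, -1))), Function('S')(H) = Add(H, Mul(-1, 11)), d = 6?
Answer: Rational(40482, 2839) ≈ 14.259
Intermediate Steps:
t = 6
Function('S')(H) = Add(-11, H) (Function('S')(H) = Add(H, -11) = Add(-11, H))
u = Rational(23781, 2839) (u = Add(Mul(279, Rational(1, 167)), Mul(456, Rational(1, 68))) = Add(Rational(279, 167), Rational(114, 17)) = Rational(23781, 2839) ≈ 8.3765)
r = Rational(6747, 2839) (r = Add(Rational(23781, 2839), Add(-11, 5)) = Add(Rational(23781, 2839), -6) = Rational(6747, 2839) ≈ 2.3765)
Mul(r, t) = Mul(Rational(6747, 2839), 6) = Rational(40482, 2839)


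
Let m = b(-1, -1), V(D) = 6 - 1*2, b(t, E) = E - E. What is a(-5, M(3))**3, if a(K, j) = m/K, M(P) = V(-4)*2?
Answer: 0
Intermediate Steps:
b(t, E) = 0
V(D) = 4 (V(D) = 6 - 2 = 4)
m = 0
M(P) = 8 (M(P) = 4*2 = 8)
a(K, j) = 0 (a(K, j) = 0/K = 0)
a(-5, M(3))**3 = 0**3 = 0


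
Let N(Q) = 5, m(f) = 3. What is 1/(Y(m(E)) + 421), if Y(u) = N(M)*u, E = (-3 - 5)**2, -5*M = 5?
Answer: 1/436 ≈ 0.0022936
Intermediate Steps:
M = -1 (M = -1/5*5 = -1)
E = 64 (E = (-8)**2 = 64)
Y(u) = 5*u
1/(Y(m(E)) + 421) = 1/(5*3 + 421) = 1/(15 + 421) = 1/436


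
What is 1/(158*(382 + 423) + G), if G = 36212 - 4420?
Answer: 1/158982 ≈ 6.2900e-6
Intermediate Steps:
G = 31792
1/(158*(382 + 423) + G) = 1/(158*(382 + 423) + 31792) = 1/(158*805 + 31792) = 1/(127190 + 31792) = 1/158982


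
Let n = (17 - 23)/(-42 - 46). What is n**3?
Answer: 27/85184 ≈ 0.00031696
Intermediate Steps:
n = 3/44 (n = -6/(-88) = -6*(-1/88) = 3/44 ≈ 0.068182)
n**3 = (3/44)**3 = 27/85184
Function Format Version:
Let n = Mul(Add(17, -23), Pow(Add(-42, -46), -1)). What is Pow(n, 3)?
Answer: Rational(27, 85184) ≈ 0.00031696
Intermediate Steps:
n = Rational(3, 44) (n = Mul(-6, Pow(-88, -1)) = Mul(-6, Rational(-1, 88)) = Rational(3, 44) ≈ 0.068182)
Pow(n, 3) = Pow(Rational(3, 44), 3) = Rational(27, 85184)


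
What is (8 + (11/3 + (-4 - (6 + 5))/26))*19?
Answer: 16435/78 ≈ 210.71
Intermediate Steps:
(8 + (11/3 + (-4 - (6 + 5))/26))*19 = (8 + (11*(1/3) + (-4 - 1*11)*(1/26)))*19 = (8 + (11/3 + (-4 - 11)*(1/26)))*19 = (8 + (11/3 - 15*1/26))*19 = (8 + (11/3 - 15/26))*19 = (8 + 241/78)*19 = (865/78)*19 = 16435/78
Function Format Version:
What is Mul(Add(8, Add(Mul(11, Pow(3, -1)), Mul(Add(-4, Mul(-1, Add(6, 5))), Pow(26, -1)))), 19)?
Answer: Rational(16435, 78) ≈ 210.71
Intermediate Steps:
Mul(Add(8, Add(Mul(11, Pow(3, -1)), Mul(Add(-4, Mul(-1, Add(6, 5))), Pow(26, -1)))), 19) = Mul(Add(8, Add(Mul(11, Rational(1, 3)), Mul(Add(-4, Mul(-1, 11)), Rational(1, 26)))), 19) = Mul(Add(8, Add(Rational(11, 3), Mul(Add(-4, -11), Rational(1, 26)))), 19) = Mul(Add(8, Add(Rational(11, 3), Mul(-15, Rational(1, 26)))), 19) = Mul(Add(8, Add(Rational(11, 3), Rational(-15, 26))), 19) = Mul(Add(8, Rational(241, 78)), 19) = Mul(Rational(865, 78), 19) = Rational(16435, 78)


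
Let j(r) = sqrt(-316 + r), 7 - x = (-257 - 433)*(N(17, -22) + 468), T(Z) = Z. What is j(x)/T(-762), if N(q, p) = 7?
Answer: -sqrt(327441)/762 ≈ -0.75095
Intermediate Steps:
x = 327757 (x = 7 - (-257 - 433)*(7 + 468) = 7 - (-690)*475 = 7 - 1*(-327750) = 7 + 327750 = 327757)
j(x)/T(-762) = sqrt(-316 + 327757)/(-762) = sqrt(327441)*(-1/762) = -sqrt(327441)/762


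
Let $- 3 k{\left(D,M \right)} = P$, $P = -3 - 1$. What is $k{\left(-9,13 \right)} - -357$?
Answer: $\frac{1075}{3} \approx 358.33$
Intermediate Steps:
$P = -4$ ($P = -3 - 1 = -4$)
$k{\left(D,M \right)} = \frac{4}{3}$ ($k{\left(D,M \right)} = \left(- \frac{1}{3}\right) \left(-4\right) = \frac{4}{3}$)
$k{\left(-9,13 \right)} - -357 = \frac{4}{3} - -357 = \frac{4}{3} + 357 = \frac{1075}{3}$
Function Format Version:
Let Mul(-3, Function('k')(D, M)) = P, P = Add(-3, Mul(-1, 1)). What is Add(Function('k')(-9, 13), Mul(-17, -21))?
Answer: Rational(1075, 3) ≈ 358.33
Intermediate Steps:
P = -4 (P = Add(-3, -1) = -4)
Function('k')(D, M) = Rational(4, 3) (Function('k')(D, M) = Mul(Rational(-1, 3), -4) = Rational(4, 3))
Add(Function('k')(-9, 13), Mul(-17, -21)) = Add(Rational(4, 3), Mul(-17, -21)) = Add(Rational(4, 3), 357) = Rational(1075, 3)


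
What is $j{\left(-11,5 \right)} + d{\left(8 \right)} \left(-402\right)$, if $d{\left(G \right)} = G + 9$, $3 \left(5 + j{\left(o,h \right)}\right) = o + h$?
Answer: $-6841$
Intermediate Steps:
$j{\left(o,h \right)} = -5 + \frac{h}{3} + \frac{o}{3}$ ($j{\left(o,h \right)} = -5 + \frac{o + h}{3} = -5 + \frac{h + o}{3} = -5 + \left(\frac{h}{3} + \frac{o}{3}\right) = -5 + \frac{h}{3} + \frac{o}{3}$)
$d{\left(G \right)} = 9 + G$
$j{\left(-11,5 \right)} + d{\left(8 \right)} \left(-402\right) = \left(-5 + \frac{1}{3} \cdot 5 + \frac{1}{3} \left(-11\right)\right) + \left(9 + 8\right) \left(-402\right) = \left(-5 + \frac{5}{3} - \frac{11}{3}\right) + 17 \left(-402\right) = -7 - 6834 = -6841$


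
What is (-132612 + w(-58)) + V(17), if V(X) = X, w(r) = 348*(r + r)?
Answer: -172963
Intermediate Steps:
w(r) = 696*r (w(r) = 348*(2*r) = 696*r)
(-132612 + w(-58)) + V(17) = (-132612 + 696*(-58)) + 17 = (-132612 - 40368) + 17 = -172980 + 17 = -172963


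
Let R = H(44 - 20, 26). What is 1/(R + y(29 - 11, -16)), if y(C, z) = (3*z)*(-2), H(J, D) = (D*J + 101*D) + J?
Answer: 1/3370 ≈ 0.00029674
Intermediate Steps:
H(J, D) = J + 101*D + D*J (H(J, D) = (101*D + D*J) + J = J + 101*D + D*J)
y(C, z) = -6*z
R = 3274 (R = (44 - 20) + 101*26 + 26*(44 - 20) = 24 + 2626 + 26*24 = 24 + 2626 + 624 = 3274)
1/(R + y(29 - 11, -16)) = 1/(3274 - 6*(-16)) = 1/(3274 + 96) = 1/3370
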